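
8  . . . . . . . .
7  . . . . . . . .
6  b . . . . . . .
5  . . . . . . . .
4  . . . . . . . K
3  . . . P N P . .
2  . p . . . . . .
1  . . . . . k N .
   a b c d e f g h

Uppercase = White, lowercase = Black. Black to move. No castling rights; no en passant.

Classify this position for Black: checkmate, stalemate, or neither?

neither

Black to move; black king on f1.
In check: yes, from the white knight on e3.
Legal moves for Black: Kf2, Kxg1, Ke1.
Black is in check but has 3 legal moves → neither.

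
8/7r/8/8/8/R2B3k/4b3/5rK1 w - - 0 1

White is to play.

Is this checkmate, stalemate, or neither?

checkmate

White to move; white king on g1.
In check: yes, from the black rook on f1.
King squares — f1: attacked by Be2; h1: attacked by Rf1; f2: attacked by Rf1; g2: attacked by Kh3; h2: attacked by Kh3.
Legal moves for White: none.
In check with no legal moves → checkmate.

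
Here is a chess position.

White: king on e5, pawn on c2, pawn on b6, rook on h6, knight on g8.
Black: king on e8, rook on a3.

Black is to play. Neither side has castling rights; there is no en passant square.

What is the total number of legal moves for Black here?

18

Black to move; king on e8.
In check: no.
Legal moves: Kf8, Kd8, Kf7, Kd7, Ra8, Ra7, Ra6, Ra5+, Ra4, Rh3, Rg3, Rf3, Re3+, Rd3, Rc3, Rb3, Ra2, Ra1.
Count: 18.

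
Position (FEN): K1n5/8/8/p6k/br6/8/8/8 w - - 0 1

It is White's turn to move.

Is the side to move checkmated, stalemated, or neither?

White to move; white king on a8.
In check: no.
King squares — a7: attacked by Nc8; b7: attacked by Rb4; b8: attacked by Rb4.
Legal moves for White: none.
Not in check and no legal moves → stalemate.

stalemate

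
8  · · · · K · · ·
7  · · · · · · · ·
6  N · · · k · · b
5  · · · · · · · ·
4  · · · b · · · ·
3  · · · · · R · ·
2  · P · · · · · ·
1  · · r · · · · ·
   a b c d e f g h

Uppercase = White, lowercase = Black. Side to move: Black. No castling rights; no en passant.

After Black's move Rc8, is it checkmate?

After Rc8: white king on e8; in check: yes, from the black rook on c8.
King squares — d7: attacked by Ke6; e7: attacked by Ke6; f7: attacked by Ke6; d8: attacked by Rc8; f8: attacked by Bh6.
White has no legal moves → checkmate.

yes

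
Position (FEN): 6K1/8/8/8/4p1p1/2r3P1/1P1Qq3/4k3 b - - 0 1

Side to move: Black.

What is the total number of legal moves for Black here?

Black to move; king on e1.
In check: yes, from the white queen on d2.
Legal moves: Kf2, Kxd2, Kf1, Qxd2.
Count: 4.

4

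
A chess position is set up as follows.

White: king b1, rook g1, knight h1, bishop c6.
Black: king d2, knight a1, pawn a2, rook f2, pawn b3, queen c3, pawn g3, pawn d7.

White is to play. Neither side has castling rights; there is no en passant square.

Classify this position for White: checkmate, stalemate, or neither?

checkmate

White to move; white king on b1.
In check: yes, from the black pawn on a2.
King squares — a1: attacked by Qc3; c1: attacked by Kd2; a2: attacked by Pb3; b2: attacked by Qc3; c2: attacked by Na1.
Legal moves for White: none.
In check with no legal moves → checkmate.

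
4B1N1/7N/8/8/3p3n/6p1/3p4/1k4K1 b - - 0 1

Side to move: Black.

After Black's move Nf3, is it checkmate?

no

After Nf3: white king on g1; in check: yes, from the black knight on f3.
White has 3 legal replies: Kg2, Kh1, Kf1.
In check but a legal move exists → not checkmate.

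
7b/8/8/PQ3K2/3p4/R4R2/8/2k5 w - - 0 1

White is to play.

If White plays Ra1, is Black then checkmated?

no

After Ra1: black king on c1; in check: yes, from the white rook on a1.
Black has 2 legal replies: Kd2, Kc2.
In check but a legal move exists → not checkmate.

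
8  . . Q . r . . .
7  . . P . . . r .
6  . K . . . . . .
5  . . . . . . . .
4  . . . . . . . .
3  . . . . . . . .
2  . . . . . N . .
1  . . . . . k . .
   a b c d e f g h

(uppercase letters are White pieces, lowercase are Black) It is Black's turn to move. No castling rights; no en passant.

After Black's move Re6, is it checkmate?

no

After Re6: white king on b6; in check: yes, from the black rook on e6.
White has 6 legal replies: Kb7, Ka7, Kc5, Kb5, Ka5, Qxe6.
In check but a legal move exists → not checkmate.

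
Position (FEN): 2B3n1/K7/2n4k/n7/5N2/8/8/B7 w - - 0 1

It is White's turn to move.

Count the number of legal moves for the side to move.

3

White to move; king on a7.
In check: yes, from the black knight on c6.
Legal moves: Ka8, Kb6, Ka6.
Count: 3.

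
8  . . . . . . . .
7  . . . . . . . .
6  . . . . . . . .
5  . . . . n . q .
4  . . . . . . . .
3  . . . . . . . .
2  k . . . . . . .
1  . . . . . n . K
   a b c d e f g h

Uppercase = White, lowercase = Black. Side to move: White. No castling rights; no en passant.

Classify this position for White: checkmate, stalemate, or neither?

stalemate

White to move; white king on h1.
In check: no.
King squares — g1: attacked by Qg5; g2: attacked by Qg5; h2: attacked by Nf1.
Legal moves for White: none.
Not in check and no legal moves → stalemate.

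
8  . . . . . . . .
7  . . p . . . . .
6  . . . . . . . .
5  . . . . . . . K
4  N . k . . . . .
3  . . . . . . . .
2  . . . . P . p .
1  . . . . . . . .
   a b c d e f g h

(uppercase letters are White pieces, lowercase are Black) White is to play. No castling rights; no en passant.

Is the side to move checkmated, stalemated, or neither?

White to move; white king on h5.
In check: no.
Legal moves for White: Kh6, Kg6, Kg5, Kh4, Kg4, Nb6+, Nc5, Nc3, Nb2+, e3, e4.
White has 11 legal moves and is not in check → neither.

neither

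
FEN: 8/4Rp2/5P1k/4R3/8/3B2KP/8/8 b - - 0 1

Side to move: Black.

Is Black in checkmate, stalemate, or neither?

stalemate

Black to move; black king on h6.
In check: no.
King squares — g5: attacked by Re5; h5: attacked by Re5; g6: attacked by Bd3; g7: attacked by Pf6; h7: attacked by Bd3.
Legal moves for Black: none.
Not in check and no legal moves → stalemate.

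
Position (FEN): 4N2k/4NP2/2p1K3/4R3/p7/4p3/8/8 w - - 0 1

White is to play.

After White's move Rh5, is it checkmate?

After Rh5: black king on h8; in check: yes, from the white rook on h5.
King squares — g7: attacked by Ne8; h7: attacked by Rh5; g8: attacked by Ne7.
Black has no legal moves → checkmate.

yes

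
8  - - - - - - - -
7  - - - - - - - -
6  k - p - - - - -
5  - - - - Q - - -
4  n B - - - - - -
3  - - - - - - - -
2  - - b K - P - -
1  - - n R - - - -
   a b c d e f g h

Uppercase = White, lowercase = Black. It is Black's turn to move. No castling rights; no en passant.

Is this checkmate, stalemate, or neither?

Black to move; black king on a6.
In check: no.
Legal moves for Black include: Kb7, Ka7, Kb6, Nb6, Nc5, Nc3, Nb2, Bh7, Bg6, Bf5, Be4, Bd3, Bb3, Bxd1, Bb1, Nd3, Nb3+, Ne2, ... (list truncated; more exist).
Black has legal moves and is not in check → neither.

neither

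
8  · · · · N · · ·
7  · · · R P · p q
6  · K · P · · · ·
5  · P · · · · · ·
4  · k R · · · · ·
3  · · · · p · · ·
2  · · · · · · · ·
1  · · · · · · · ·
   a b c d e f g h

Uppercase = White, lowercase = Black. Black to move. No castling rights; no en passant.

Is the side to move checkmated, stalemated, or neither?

neither

Black to move; black king on b4.
In check: yes, from the white rook on c4.
Legal moves for Black: Kxc4, Kb3, Ka3.
Black is in check but has 3 legal moves → neither.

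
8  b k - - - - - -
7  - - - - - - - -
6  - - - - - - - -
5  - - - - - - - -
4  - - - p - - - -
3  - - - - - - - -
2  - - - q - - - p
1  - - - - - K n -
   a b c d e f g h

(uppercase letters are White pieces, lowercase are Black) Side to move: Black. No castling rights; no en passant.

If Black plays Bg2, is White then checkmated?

After Bg2: white king on f1; in check: yes, from the black bishop on g2.
King squares — e1: attacked by Qd2; g1: attacked by Ph2; e2: attacked by Ng1; f2: attacked by Qd2; g2: attacked by Qd2.
White has no legal moves → checkmate.

yes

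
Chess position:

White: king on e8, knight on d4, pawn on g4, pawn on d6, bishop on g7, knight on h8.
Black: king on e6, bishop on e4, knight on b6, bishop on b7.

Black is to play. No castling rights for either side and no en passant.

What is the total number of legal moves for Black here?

Black to move; king on e6.
In check: yes, from the white knight on d4.
Legal moves: Kxd6, Kd5.
Count: 2.

2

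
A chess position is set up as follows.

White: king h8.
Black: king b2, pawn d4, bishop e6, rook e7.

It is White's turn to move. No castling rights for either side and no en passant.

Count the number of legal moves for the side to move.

White to move; king on h8.
In check: no.
Legal moves: none.
Count: 0.

0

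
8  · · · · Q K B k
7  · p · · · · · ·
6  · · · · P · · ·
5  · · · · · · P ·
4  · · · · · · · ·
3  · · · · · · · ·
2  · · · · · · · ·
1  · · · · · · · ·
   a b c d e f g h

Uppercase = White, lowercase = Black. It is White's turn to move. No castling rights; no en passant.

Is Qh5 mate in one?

yes

After Qh5: black king on h8; in check: yes, from the white queen on h5.
King squares — g7: attacked by Kf8; h7: attacked by Qh5; g8: attacked by Kf8.
Black has no legal moves → checkmate.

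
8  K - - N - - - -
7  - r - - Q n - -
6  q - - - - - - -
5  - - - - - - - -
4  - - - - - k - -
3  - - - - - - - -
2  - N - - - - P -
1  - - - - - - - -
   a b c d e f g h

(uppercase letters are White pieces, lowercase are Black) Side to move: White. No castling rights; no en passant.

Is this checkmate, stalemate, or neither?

White to move; white king on a8.
In check: yes, from the black queen on a6.
King squares — a7: attacked by Qa6; b7: attacked by Qa6; b8: attacked by Rb7.
Legal moves for White: none.
In check with no legal moves → checkmate.

checkmate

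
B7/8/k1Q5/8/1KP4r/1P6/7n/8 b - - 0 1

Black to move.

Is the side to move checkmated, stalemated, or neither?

neither

Black to move; black king on a6.
In check: yes, from the white queen on c6.
Legal moves for Black: Ka7.
Black is in check but has 1 legal move → neither.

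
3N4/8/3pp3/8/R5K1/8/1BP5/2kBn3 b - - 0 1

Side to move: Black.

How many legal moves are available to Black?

4

Black to move; king on c1.
In check: yes, from the white bishop on b2.
Legal moves: Kd2, Kxb2, Kxd1, Kb1.
Count: 4.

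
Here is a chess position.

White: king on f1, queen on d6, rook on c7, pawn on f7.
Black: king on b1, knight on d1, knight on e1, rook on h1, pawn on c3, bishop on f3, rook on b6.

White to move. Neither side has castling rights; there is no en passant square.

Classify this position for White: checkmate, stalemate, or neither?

checkmate

White to move; white king on f1.
In check: yes, from the black rook on h1.
King squares — e1: attacked by Rh1; g1: attacked by Rh1; e2: attacked by Bf3; f2: attacked by Nd1; g2: attacked by Ne1.
Legal moves for White: none.
In check with no legal moves → checkmate.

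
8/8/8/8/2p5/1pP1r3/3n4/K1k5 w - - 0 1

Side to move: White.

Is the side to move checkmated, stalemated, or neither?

stalemate

White to move; white king on a1.
In check: no.
King squares — b1: attacked by Kc1; a2: attacked by Pb3; b2: attacked by Kc1.
Legal moves for White: none.
Not in check and no legal moves → stalemate.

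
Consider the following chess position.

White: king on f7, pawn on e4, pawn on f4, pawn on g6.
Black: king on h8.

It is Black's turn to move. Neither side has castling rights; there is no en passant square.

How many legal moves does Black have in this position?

0

Black to move; king on h8.
In check: no.
Legal moves: none.
Count: 0.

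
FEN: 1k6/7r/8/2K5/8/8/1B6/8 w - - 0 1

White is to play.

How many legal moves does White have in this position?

White to move; king on c5.
In check: no.
Legal moves: Kd6, Kc6, Kb6, Kd5, Kb5, Kd4, Kc4, Kb4, Bh8, Bg7, Bf6, Be5+, Bd4, Bc3, Ba3, Bc1, Ba1.
Count: 17.

17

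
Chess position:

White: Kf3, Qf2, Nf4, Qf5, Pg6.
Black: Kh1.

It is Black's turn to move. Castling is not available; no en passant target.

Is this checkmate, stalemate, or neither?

Black to move; black king on h1.
In check: no.
King squares — g1: attacked by Qf2; g2: attacked by Qf2; h2: attacked by Qf2.
Legal moves for Black: none.
Not in check and no legal moves → stalemate.

stalemate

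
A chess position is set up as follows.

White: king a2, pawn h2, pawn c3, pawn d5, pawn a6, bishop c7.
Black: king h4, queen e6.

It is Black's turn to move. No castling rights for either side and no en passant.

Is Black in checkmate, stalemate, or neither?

neither

Black to move; black king on h4.
In check: no.
Legal moves for Black include: Qg8, Qe8, Qc8, Qf7, Qe7, Qd7, Qh6, Qg6, Qf6, Qd6, Qc6, Qb6, Qxa6+, Qf5, Qe5, Qxd5+, Qg4, Qe4, ... (list truncated; more exist).
Black has legal moves and is not in check → neither.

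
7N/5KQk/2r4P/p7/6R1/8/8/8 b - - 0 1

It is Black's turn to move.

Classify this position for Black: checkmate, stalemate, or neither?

Black to move; black king on h7.
In check: yes, from the white queen on g7.
King squares — g6: attacked by Rg4; h6: attacked by Qg7; g7: attacked by Rg4; g8: attacked by Kf7; h8: attacked by Qg7.
Legal moves for Black: none.
In check with no legal moves → checkmate.

checkmate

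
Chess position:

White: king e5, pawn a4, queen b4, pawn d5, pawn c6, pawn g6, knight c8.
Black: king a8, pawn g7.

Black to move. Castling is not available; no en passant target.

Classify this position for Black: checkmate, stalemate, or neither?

Black to move; black king on a8.
In check: no.
King squares — a7: attacked by Nc8; b7: attacked by Qb4; b8: attacked by Qb4.
Legal moves for Black: none.
Not in check and no legal moves → stalemate.

stalemate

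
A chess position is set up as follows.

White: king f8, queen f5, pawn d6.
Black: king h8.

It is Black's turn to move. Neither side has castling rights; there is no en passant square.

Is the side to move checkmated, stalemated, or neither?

stalemate

Black to move; black king on h8.
In check: no.
King squares — g7: attacked by Kf8; h7: attacked by Qf5; g8: attacked by Kf8.
Legal moves for Black: none.
Not in check and no legal moves → stalemate.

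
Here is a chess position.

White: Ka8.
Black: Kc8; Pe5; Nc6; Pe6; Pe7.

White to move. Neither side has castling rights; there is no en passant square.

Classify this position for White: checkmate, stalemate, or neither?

White to move; white king on a8.
In check: no.
King squares — a7: attacked by Nc6; b7: attacked by Kc8; b8: attacked by Nc6.
Legal moves for White: none.
Not in check and no legal moves → stalemate.

stalemate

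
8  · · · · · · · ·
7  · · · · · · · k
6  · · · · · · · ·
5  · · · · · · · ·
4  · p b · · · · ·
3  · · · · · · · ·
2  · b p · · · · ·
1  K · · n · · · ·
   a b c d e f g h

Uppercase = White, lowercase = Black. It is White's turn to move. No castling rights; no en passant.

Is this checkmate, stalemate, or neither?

White to move; white king on a1.
In check: yes, from the black bishop on b2.
King squares — b1: attacked by Pc2; a2: attacked by Bc4; b2: attacked by Nd1.
Legal moves for White: none.
In check with no legal moves → checkmate.

checkmate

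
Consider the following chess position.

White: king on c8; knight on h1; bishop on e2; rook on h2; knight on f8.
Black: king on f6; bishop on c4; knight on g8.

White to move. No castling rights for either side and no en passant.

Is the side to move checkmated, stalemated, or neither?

White to move; white king on c8.
In check: no.
Legal moves for White include: Nh7+, Nd7+, Ng6, Ne6, Kd8, Kb8, Kd7, Kc7, Kb7, Rh8, Rh7, Rh6+, Rh5, Rh4, Rh3, Rg2, Rf2+, Bh5, ... (list truncated; more exist).
White has legal moves and is not in check → neither.

neither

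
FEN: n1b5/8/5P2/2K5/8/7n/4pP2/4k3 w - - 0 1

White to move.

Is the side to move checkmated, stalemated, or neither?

White to move; white king on c5.
In check: no.
Legal moves for White: Kd6, Kc6, Kd5, Kb5, Kd4, Kc4, Kb4, f7, f3, f4.
White has 10 legal moves and is not in check → neither.

neither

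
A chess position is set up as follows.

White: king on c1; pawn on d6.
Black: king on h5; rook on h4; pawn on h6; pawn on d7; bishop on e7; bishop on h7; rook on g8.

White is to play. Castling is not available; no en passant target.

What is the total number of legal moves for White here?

4

White to move; king on c1.
In check: no.
Legal moves: Kd2, Kb2, Kd1, dxe7.
Count: 4.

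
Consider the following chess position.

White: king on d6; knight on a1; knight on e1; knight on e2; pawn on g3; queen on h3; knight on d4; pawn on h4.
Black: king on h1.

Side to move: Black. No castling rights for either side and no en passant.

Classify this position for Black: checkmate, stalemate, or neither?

Black to move; black king on h1.
In check: yes, from the white queen on h3.
King squares — g1: attacked by Ne2; g2: attacked by Ne1; h2: attacked by Qh3.
Legal moves for Black: none.
In check with no legal moves → checkmate.

checkmate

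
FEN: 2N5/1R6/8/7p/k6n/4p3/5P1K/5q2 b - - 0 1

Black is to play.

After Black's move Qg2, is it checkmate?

After Qg2: white king on h2; in check: yes, from the black queen on g2.
King squares — g1: attacked by Qg2; h1: attacked by Qg2; g2: attacked by Nh4; g3: attacked by Qg2; h3: attacked by Qg2.
White has no legal moves → checkmate.

yes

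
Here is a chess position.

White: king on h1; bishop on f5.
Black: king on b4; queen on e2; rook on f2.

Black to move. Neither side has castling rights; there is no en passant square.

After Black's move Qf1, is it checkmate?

After Qf1: white king on h1; in check: yes, from the black queen on f1.
King squares — g1: attacked by Qf1; g2: attacked by Qf1; h2: attacked by Rf2.
White has no legal moves → checkmate.

yes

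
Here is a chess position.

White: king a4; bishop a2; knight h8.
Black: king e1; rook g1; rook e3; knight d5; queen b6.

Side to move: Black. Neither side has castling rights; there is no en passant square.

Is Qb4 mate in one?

After Qb4: white king on a4; in check: yes, from the black queen on b4.
King squares — a3: attacked by Re3; b3: attacked by Re3; b4: attacked by Nd5; a5: attacked by Qb4; b5: attacked by Qb4.
White has no legal moves → checkmate.

yes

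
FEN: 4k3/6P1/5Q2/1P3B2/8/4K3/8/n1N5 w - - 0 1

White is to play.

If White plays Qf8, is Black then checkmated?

yes

After Qf8: black king on e8; in check: yes, from the white queen on f8.
King squares — d7: attacked by Bf5; e7: attacked by Qf8; f7: attacked by Qf8; d8: attacked by Qf8; f8: attacked by Pg7.
Black has no legal moves → checkmate.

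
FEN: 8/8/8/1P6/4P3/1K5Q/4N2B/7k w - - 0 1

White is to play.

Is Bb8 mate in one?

After Bb8: black king on h1; in check: yes, from the white queen on h3.
King squares — g1: attacked by Ne2; g2: attacked by Qh3; h2: attacked by Qh3.
Black has no legal moves → checkmate.

yes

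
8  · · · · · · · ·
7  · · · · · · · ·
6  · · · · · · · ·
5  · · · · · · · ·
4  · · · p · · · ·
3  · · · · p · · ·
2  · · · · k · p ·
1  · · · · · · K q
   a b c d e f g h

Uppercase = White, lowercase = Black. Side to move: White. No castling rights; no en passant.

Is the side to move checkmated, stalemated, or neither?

checkmate

White to move; white king on g1.
In check: yes, from the black queen on h1.
King squares — f1: attacked by Qh1; h1: attacked by Pg2; f2: attacked by Ke2; g2: attacked by Qh1; h2: attacked by Qh1.
Legal moves for White: none.
In check with no legal moves → checkmate.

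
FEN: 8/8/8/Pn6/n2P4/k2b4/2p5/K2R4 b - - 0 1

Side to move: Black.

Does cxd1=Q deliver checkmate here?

After cxd1=Q: white king on a1; in check: yes, from the black queen on d1.
King squares — b1: attacked by Qd1; a2: attacked by Ka3; b2: attacked by Ka3.
White has no legal moves → checkmate.

yes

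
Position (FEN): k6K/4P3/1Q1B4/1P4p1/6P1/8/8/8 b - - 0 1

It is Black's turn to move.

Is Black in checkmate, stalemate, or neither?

Black to move; black king on a8.
In check: no.
King squares — a7: attacked by Qb6; b7: attacked by Qb6; b8: attacked by Qb6.
Legal moves for Black: none.
Not in check and no legal moves → stalemate.

stalemate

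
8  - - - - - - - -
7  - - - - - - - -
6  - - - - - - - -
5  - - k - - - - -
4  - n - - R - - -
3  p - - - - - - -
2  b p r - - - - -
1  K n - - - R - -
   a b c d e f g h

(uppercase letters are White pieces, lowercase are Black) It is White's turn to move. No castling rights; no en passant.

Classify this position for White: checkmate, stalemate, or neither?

checkmate

White to move; white king on a1.
In check: yes, from the black pawn on b2.
King squares — b1: attacked by Ba2; a2: attacked by Nb4; b2: attacked by Rc2.
Legal moves for White: none.
In check with no legal moves → checkmate.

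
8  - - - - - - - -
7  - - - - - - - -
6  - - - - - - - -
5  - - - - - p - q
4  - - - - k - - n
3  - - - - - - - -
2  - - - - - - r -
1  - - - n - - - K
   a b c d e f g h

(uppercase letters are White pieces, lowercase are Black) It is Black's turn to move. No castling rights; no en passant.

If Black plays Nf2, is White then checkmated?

yes

After Nf2: white king on h1; in check: yes, from the black knight on f2.
King squares — g1: attacked by Rg2; g2: attacked by Nh4; h2: attacked by Rg2.
White has no legal moves → checkmate.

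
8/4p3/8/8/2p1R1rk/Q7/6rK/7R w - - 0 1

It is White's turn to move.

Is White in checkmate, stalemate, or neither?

checkmate

White to move; white king on h2.
In check: yes, from the black rook on g2.
King squares — g1: attacked by Rg2; h1: own rook; g2: attacked by Rg4; g3: attacked by Rg2; h3: attacked by Kh4.
Legal moves for White: none.
In check with no legal moves → checkmate.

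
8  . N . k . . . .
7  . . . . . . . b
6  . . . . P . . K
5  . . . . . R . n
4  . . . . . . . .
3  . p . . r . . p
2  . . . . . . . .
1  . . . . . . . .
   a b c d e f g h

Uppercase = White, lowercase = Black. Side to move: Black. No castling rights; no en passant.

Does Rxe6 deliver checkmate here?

After Rxe6: white king on h6; in check: yes, from the black rook on e6.
White has 4 legal replies: Kxh7, Kxh5, Kg5, Rf6.
In check but a legal move exists → not checkmate.

no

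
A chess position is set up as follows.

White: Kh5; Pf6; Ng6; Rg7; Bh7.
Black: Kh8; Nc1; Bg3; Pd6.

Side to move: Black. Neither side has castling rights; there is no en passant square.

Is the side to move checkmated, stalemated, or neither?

checkmate

Black to move; black king on h8.
In check: yes, from the white knight on g6.
King squares — g7: attacked by Pf6; h7: attacked by Rg7; g8: attacked by Rg7.
Legal moves for Black: none.
In check with no legal moves → checkmate.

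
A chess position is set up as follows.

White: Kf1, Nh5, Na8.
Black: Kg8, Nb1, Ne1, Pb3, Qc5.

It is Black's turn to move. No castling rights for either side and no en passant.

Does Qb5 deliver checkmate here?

no

After Qb5: white king on f1; in check: yes, from the black queen on b5.
White has 3 legal replies: Kf2, Kg1, Kxe1.
In check but a legal move exists → not checkmate.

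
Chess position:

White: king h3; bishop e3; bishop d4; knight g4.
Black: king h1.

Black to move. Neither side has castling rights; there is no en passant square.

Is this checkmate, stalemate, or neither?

stalemate

Black to move; black king on h1.
In check: no.
King squares — g1: attacked by Be3; g2: attacked by Kh3; h2: attacked by Kh3.
Legal moves for Black: none.
Not in check and no legal moves → stalemate.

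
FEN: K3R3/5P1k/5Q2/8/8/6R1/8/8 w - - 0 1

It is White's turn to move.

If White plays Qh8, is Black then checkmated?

After Qh8: black king on h7; in check: yes, from the white queen on h8.
King squares — g6: attacked by Rg3; h6: attacked by Qh8; g7: attacked by Rg3; g8: attacked by Rg3; h8: attacked by Re8.
Black has no legal moves → checkmate.

yes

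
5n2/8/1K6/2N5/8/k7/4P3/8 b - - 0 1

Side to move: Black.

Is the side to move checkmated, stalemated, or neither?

neither

Black to move; black king on a3.
In check: no.
Legal moves for Black: Nh7, Nd7+, Ng6, Ne6, Kb4, Kb2, Ka2.
Black has 7 legal moves and is not in check → neither.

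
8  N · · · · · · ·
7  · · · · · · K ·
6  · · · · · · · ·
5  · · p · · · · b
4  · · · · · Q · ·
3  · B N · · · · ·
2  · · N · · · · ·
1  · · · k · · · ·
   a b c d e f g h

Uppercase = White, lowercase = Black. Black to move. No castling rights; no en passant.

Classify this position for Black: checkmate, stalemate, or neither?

Black to move; black king on d1.
In check: yes, from the white knight on c3.
King squares — c1: attacked by Qf4; e1: attacked by Nc2; c2: attacked by Bb3; d2: attacked by Qf4; e2: attacked by Nc3.
Legal moves for Black: none.
In check with no legal moves → checkmate.

checkmate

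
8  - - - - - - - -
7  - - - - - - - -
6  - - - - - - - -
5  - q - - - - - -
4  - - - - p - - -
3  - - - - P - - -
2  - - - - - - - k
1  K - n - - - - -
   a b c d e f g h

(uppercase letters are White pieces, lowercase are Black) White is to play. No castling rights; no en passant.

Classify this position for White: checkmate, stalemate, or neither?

White to move; white king on a1.
In check: no.
King squares — b1: attacked by Qb5; a2: attacked by Nc1; b2: attacked by Qb5.
Legal moves for White: none.
Not in check and no legal moves → stalemate.

stalemate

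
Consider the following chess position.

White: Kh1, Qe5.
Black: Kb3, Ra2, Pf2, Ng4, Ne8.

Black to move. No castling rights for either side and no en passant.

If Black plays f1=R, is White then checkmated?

yes

After f1=R: white king on h1; in check: yes, from the black rook on f1.
King squares — g1: attacked by Rf1; g2: attacked by Ra2; h2: attacked by Ra2.
White has no legal moves → checkmate.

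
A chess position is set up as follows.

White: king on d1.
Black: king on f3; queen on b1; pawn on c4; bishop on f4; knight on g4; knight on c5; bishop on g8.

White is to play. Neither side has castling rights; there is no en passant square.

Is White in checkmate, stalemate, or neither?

White to move; white king on d1.
In check: yes, from the black queen on b1.
King squares — c1: attacked by Qb1; e1: attacked by Qb1; c2: attacked by Qb1; d2: attacked by Bf4; e2: attacked by Kf3.
Legal moves for White: none.
In check with no legal moves → checkmate.

checkmate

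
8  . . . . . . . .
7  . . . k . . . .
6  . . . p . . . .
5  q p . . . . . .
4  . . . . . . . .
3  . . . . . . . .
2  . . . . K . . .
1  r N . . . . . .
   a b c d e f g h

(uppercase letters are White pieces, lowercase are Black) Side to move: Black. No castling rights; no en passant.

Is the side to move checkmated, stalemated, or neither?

Black to move; black king on d7.
In check: no.
Legal moves for Black include: Ke8, Kd8, Kc8, Ke7, Kc7, Ke6, Kc6, Qd8, Qa8, Qc7, Qa7, Qb6, Qa6, Qb4, Qa4, Qc3, Qa3, Qd2+, ... (list truncated; more exist).
Black has legal moves and is not in check → neither.

neither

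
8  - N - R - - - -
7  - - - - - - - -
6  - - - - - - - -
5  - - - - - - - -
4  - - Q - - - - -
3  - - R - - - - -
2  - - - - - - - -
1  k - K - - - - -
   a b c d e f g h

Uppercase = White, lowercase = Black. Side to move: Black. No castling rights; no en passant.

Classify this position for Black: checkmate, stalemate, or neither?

Black to move; black king on a1.
In check: no.
King squares — b1: attacked by Kc1; a2: attacked by Qc4; b2: attacked by Kc1.
Legal moves for Black: none.
Not in check and no legal moves → stalemate.

stalemate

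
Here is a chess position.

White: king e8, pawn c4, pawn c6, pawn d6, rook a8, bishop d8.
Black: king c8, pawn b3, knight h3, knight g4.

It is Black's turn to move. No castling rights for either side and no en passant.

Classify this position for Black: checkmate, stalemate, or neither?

checkmate

Black to move; black king on c8.
In check: yes, from the white rook on a8.
King squares — b7: attacked by Pc6; c7: attacked by Pd6; d7: attacked by Pc6; b8: attacked by Ra8; d8: attacked by Ra8.
Legal moves for Black: none.
In check with no legal moves → checkmate.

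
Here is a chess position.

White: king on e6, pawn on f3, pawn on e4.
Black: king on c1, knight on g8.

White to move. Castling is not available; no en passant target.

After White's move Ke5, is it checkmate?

no

After Ke5: black king on c1; in check: no.
Black is not in check, so this cannot be checkmate.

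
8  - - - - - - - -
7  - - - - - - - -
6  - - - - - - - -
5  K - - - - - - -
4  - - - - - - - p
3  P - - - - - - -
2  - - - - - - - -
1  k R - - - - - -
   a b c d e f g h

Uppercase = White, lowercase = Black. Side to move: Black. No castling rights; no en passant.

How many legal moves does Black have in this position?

2

Black to move; king on a1.
In check: yes, from the white rook on b1.
Legal moves: Ka2, Kxb1.
Count: 2.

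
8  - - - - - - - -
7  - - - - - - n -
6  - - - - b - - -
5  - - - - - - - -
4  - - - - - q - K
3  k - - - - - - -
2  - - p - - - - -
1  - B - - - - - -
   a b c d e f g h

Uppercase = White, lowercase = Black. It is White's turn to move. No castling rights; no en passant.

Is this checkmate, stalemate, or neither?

checkmate

White to move; white king on h4.
In check: yes, from the black queen on f4.
King squares — g3: attacked by Qf4; h3: attacked by Be6; g4: attacked by Qf4; g5: attacked by Qf4; h5: attacked by Ng7.
Legal moves for White: none.
In check with no legal moves → checkmate.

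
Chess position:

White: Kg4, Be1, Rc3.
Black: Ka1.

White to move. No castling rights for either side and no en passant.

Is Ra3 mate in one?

no

After Ra3: black king on a1; in check: yes, from the white rook on a3.
Black has 2 legal replies: Kb2, Kb1.
In check but a legal move exists → not checkmate.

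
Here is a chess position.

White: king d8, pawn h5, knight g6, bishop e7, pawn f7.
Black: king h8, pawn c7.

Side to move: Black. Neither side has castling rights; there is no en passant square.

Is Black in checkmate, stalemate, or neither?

Black to move; black king on h8.
In check: yes, from the white knight on g6.
Legal moves for Black: Kh7, Kg7.
Black is in check but has 2 legal moves → neither.

neither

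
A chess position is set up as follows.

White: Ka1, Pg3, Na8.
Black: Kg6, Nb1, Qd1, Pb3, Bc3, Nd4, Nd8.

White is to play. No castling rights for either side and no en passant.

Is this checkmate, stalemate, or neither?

checkmate

White to move; white king on a1.
In check: yes, from the black bishop on c3.
King squares — b1: attacked by Qd1; a2: attacked by Pb3; b2: attacked by Bc3.
Legal moves for White: none.
In check with no legal moves → checkmate.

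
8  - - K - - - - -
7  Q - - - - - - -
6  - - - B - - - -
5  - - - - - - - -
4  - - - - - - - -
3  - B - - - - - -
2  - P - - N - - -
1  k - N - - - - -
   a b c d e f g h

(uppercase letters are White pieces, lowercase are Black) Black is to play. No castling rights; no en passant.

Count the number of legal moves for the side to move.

2

Black to move; king on a1.
In check: yes, from the white queen on a7.
Legal moves: Kxb2, Kb1.
Count: 2.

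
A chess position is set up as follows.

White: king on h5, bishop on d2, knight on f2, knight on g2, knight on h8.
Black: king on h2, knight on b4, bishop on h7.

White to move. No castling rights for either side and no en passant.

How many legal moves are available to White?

White to move; king on h5.
In check: no.
Legal moves: Nf7, Ng6, Kh6, Kg5, Kh4, Kg4, Nh4, Nf4, Ne3, Ne1, Ng4+, Ne4, Nh3, Nd3, Nh1, Nd1, Bh6, Bg5, Bf4+, Bxb4, Be3, Bc3, Be1, Bc1.
Count: 24.

24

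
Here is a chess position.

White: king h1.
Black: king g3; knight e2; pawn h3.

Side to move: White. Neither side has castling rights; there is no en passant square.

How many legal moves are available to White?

0

White to move; king on h1.
In check: no.
Legal moves: none.
Count: 0.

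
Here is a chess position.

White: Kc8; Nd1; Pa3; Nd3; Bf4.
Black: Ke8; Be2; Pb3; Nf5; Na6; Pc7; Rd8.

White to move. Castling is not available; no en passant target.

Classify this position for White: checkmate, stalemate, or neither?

White to move; white king on c8.
In check: yes, from the black rook on d8.
Legal moves for White: Kb7.
White is in check but has 1 legal move → neither.

neither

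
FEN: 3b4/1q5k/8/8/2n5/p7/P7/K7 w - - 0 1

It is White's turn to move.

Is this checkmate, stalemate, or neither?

White to move; white king on a1.
In check: no.
King squares — b1: attacked by Qb7; a2: own pawn; b2: attacked by Pa3.
Legal moves for White: none.
Not in check and no legal moves → stalemate.

stalemate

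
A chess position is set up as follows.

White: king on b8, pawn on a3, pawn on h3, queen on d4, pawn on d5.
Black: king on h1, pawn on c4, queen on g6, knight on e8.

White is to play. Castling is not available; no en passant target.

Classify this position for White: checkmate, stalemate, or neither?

White to move; white king on b8.
In check: no.
Legal moves for White include: Kc8, Ka8, Kb7, Ka7, Qh8, Qg7, Qa7, Qf6, Qb6, Qe5, Qc5, Qh4, Qg4, Qf4, Qe4+, Qxc4, Qe3, Qd3, ... (list truncated; more exist).
White has legal moves and is not in check → neither.

neither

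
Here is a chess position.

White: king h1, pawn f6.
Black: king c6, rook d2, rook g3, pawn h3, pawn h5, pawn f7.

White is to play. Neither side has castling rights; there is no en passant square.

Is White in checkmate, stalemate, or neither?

White to move; white king on h1.
In check: no.
King squares — g1: attacked by Rg3; g2: attacked by Rd2; h2: attacked by Rd2.
Legal moves for White: none.
Not in check and no legal moves → stalemate.

stalemate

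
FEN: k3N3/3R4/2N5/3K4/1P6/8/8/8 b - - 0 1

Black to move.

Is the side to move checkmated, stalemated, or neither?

Black to move; black king on a8.
In check: no.
King squares — a7: attacked by Nc6; b7: attacked by Rd7; b8: attacked by Nc6.
Legal moves for Black: none.
Not in check and no legal moves → stalemate.

stalemate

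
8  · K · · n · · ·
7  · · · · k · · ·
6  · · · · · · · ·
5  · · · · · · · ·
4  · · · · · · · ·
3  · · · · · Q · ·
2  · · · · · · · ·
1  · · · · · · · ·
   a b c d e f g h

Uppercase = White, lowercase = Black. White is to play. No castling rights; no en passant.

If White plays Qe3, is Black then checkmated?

no

After Qe3: black king on e7; in check: yes, from the white queen on e3.
Black has 6 legal replies: Kf8, Kd8, Kf7, Kd7, Kf6, Kd6.
In check but a legal move exists → not checkmate.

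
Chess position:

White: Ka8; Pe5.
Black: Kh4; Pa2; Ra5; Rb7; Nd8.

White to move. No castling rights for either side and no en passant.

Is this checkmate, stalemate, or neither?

White to move; white king on a8.
In check: yes, from the black rook on a5.
King squares — a7: attacked by Ra5; b7: attacked by Nd8; b8: attacked by Rb7.
Legal moves for White: none.
In check with no legal moves → checkmate.

checkmate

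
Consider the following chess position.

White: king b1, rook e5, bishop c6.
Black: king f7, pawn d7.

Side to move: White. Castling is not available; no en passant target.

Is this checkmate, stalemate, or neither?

neither

White to move; white king on b1.
In check: no.
Legal moves for White include: Ba8, Bxd7, Bb7, Bd5+, Bb5, Be4, Ba4, Bf3, Bg2, Bh1, Re8, Re7+, Re6, Rh5, Rg5, Rf5+, Rd5, Rc5, ... (list truncated; more exist).
White has legal moves and is not in check → neither.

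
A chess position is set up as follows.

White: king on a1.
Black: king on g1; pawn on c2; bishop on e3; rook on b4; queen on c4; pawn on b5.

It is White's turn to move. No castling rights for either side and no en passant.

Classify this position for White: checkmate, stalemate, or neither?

stalemate

White to move; white king on a1.
In check: no.
King squares — b1: attacked by Pc2; a2: attacked by Qc4; b2: attacked by Rb4.
Legal moves for White: none.
Not in check and no legal moves → stalemate.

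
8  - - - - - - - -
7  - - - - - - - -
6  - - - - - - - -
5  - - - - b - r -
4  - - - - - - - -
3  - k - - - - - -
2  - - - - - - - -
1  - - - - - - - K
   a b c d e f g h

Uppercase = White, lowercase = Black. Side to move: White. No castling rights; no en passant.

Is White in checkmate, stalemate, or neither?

stalemate

White to move; white king on h1.
In check: no.
King squares — g1: attacked by Rg5; g2: attacked by Rg5; h2: attacked by Be5.
Legal moves for White: none.
Not in check and no legal moves → stalemate.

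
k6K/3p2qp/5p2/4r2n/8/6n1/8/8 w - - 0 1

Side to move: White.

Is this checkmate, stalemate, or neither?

checkmate

White to move; white king on h8.
In check: yes, from the black queen on g7.
King squares — g7: attacked by Nh5; h7: attacked by Qg7; g8: attacked by Qg7.
Legal moves for White: none.
In check with no legal moves → checkmate.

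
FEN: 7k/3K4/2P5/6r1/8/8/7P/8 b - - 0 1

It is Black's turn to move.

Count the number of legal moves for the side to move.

17

Black to move; king on h8.
In check: no.
Legal moves: Kg8, Kh7, Kg7, Rg8, Rg7+, Rg6, Rh5, Rf5, Re5, Rd5+, Rc5, Rb5, Ra5, Rg4, Rg3, Rg2, Rg1.
Count: 17.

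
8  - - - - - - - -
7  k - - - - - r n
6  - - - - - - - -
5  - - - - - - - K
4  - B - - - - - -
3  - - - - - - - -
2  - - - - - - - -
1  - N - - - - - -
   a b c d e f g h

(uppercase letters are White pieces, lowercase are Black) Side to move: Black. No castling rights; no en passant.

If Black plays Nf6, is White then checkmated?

After Nf6: white king on h5; in check: yes, from the black knight on f6.
White has 2 legal replies: Kh6, Kh4.
In check but a legal move exists → not checkmate.

no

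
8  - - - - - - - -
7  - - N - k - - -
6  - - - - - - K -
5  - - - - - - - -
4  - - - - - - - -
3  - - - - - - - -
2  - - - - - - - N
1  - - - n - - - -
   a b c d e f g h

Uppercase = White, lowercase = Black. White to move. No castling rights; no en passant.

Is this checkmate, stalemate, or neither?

White to move; white king on g6.
In check: no.
Legal moves for White: Ne8, Na8, Ne6, Na6, Nd5+, Nb5, Kh7, Kg7, Kh6, Kh5, Kg5, Kf5, Ng4, Nf3, Nf1.
White has 15 legal moves and is not in check → neither.

neither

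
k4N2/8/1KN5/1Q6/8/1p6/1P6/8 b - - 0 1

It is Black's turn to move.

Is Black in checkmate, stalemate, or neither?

Black to move; black king on a8.
In check: no.
King squares — a7: attacked by Kb6; b7: attacked by Kb6; b8: attacked by Nc6.
Legal moves for Black: none.
Not in check and no legal moves → stalemate.

stalemate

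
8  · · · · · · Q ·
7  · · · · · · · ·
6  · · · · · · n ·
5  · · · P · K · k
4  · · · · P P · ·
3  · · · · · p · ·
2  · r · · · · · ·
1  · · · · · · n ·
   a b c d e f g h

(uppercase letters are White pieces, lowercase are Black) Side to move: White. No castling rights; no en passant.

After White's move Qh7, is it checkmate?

After Qh7: black king on h5; in check: yes, from the white queen on h7.
King squares — g4: attacked by Kf5; h4: attacked by Qh7; g5: attacked by Pf4; g6: own knight; h6: attacked by Qh7.
Black has no legal moves → checkmate.

yes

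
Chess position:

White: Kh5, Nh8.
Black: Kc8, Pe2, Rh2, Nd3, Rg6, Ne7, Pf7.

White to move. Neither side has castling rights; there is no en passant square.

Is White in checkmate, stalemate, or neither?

White to move; white king on h5.
In check: yes, from the black rook on h2.
King squares — g4: attacked by Rg6; h4: attacked by Rh2; g5: attacked by Rg6; g6: attacked by Ne7; h6: attacked by Rh2.
Legal moves for White: none.
In check with no legal moves → checkmate.

checkmate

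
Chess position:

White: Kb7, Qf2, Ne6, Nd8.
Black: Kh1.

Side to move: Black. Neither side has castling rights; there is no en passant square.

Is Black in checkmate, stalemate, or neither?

stalemate

Black to move; black king on h1.
In check: no.
King squares — g1: attacked by Qf2; g2: attacked by Qf2; h2: attacked by Qf2.
Legal moves for Black: none.
Not in check and no legal moves → stalemate.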